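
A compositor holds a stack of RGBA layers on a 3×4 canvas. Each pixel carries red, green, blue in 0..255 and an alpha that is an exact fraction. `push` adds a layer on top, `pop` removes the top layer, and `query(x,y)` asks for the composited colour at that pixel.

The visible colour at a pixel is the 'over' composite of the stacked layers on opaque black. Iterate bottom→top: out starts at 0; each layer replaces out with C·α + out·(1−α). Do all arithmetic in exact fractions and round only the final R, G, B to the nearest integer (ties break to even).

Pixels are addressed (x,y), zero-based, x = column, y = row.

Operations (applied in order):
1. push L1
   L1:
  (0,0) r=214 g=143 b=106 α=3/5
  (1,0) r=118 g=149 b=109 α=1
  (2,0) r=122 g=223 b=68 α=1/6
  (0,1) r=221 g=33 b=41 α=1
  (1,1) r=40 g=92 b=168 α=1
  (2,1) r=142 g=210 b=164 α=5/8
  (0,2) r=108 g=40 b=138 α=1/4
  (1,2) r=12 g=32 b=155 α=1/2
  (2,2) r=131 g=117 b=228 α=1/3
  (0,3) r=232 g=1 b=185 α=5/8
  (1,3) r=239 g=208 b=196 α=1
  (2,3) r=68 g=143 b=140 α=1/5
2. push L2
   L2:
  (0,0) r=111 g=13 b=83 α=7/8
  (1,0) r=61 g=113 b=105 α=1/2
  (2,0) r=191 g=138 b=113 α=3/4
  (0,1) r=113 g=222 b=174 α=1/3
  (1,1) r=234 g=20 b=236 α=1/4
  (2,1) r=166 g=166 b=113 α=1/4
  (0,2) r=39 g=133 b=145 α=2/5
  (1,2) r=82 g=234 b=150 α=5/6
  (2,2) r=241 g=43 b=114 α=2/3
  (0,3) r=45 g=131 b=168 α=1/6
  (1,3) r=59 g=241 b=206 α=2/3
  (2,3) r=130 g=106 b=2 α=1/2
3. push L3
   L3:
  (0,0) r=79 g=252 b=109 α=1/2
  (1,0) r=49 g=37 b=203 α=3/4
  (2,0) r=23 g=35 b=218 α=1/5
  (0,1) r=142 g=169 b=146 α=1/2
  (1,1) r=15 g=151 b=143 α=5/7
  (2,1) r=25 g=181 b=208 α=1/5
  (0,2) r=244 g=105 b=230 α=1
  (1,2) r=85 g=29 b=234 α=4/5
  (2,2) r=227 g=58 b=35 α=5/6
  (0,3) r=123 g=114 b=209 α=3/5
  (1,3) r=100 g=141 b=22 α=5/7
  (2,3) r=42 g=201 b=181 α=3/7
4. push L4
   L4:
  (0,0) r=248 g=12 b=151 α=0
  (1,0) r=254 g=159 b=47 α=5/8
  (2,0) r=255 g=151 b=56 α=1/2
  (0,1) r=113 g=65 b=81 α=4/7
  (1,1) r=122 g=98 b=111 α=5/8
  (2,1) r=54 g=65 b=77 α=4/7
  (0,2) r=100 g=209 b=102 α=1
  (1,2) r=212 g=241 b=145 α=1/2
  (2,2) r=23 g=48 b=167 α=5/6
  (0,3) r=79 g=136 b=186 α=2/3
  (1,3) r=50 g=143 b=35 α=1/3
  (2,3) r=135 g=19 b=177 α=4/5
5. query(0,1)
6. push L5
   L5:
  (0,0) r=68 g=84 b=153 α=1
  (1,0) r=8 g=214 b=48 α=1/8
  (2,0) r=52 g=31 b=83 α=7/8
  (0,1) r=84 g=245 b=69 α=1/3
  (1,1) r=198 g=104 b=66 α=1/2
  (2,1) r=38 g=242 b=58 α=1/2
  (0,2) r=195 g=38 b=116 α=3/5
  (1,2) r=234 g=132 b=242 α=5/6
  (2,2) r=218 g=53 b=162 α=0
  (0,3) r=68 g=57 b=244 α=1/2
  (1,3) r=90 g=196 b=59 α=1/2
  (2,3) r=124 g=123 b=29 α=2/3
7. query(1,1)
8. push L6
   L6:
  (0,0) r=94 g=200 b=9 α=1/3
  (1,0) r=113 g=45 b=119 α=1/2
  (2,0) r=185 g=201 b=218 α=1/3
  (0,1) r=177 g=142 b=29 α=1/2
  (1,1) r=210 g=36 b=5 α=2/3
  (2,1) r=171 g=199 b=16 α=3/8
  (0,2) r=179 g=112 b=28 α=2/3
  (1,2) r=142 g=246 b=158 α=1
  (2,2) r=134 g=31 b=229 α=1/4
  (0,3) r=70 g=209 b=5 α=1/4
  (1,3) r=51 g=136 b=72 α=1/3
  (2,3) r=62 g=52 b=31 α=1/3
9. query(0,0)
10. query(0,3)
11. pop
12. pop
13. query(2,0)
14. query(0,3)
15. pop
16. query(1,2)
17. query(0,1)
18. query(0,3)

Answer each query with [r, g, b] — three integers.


at x=0,y=1 over L1,L2,L3,L4:
after L1 α=1: [221, 33, 41]
after L2 α=1/3: [185, 96, 256/3]
after L3 α=1/2: [327/2, 265/2, 347/3]
after L4 α=4/7: [1885/14, 1315/14, 671/7]
= [135, 94, 96]

query (1,1) [L1,L2,L3,L4,L5] — begin 0,0,0
L1 α=1: [40, 92, 168]
L2 α=1/4: [177/2, 74, 185]
L3 α=5/7: [36, 129, 155]
L4 α=5/8: [359/4, 877/8, 255/2]
L5 α=1/2: [1151/8, 1709/16, 387/4]
→ [144, 107, 97]

at x=0,y=0 over L1,L2,L3,L4,L5,L6:
+L1 (α=3/5) → [642/5, 429/5, 318/5]
+L2 (α=7/8) → [4527/40, 221/10, 3223/40]
+L3 (α=1/2) → [7687/80, 2741/20, 7583/80]
+L4 (α=0) → [7687/80, 2741/20, 7583/80]
+L5 (α=1) → [68, 84, 153]
+L6 (α=1/3) → [230/3, 368/3, 105]
= [77, 123, 105]

(0,3) stack=L1,L2,L3,L4,L5,L6; from [0,0,0]:
after L1 α=5/8: [145, 5/8, 925/8]
after L2 α=1/6: [385/3, 1073/48, 5969/48]
after L3 α=3/5: [1877/15, 9281/120, 21017/120]
after L4 α=2/3: [4247/45, 41921/360, 65657/360]
after L5 α=1/2: [7307/90, 62441/720, 153497/720]
after L6 α=1/4: [9407/120, 112601/960, 154697/960]
= [78, 117, 161]

query (2,0) [L1,L2,L3,L4] — begin 0,0,0
after L1 α=1/6: [61/3, 223/6, 34/3]
after L2 α=3/4: [445/3, 2707/24, 1051/12]
after L3 α=1/5: [1849/15, 2917/30, 341/3]
after L4 α=1/2: [2837/15, 7447/60, 509/6]
→ [189, 124, 85]

at x=0,y=3 over L1,L2,L3,L4:
+L1 (α=5/8) → [145, 5/8, 925/8]
+L2 (α=1/6) → [385/3, 1073/48, 5969/48]
+L3 (α=3/5) → [1877/15, 9281/120, 21017/120]
+L4 (α=2/3) → [4247/45, 41921/360, 65657/360]
→ [94, 116, 182]

query (1,2) [L1,L2,L3] — begin 0,0,0
L1 α=1/2: [6, 16, 155/2]
L2 α=5/6: [208/3, 593/3, 1655/12]
L3 α=4/5: [1228/15, 941/15, 12887/60]
= [82, 63, 215]

(0,1) stack=L1,L2,L3; from [0,0,0]:
after L1 α=1: [221, 33, 41]
after L2 α=1/3: [185, 96, 256/3]
after L3 α=1/2: [327/2, 265/2, 347/3]
rounded: [164, 132, 116]

at x=0,y=3 over L1,L2,L3:
L1 α=5/8: [145, 5/8, 925/8]
L2 α=1/6: [385/3, 1073/48, 5969/48]
L3 α=3/5: [1877/15, 9281/120, 21017/120]
rounded: [125, 77, 175]


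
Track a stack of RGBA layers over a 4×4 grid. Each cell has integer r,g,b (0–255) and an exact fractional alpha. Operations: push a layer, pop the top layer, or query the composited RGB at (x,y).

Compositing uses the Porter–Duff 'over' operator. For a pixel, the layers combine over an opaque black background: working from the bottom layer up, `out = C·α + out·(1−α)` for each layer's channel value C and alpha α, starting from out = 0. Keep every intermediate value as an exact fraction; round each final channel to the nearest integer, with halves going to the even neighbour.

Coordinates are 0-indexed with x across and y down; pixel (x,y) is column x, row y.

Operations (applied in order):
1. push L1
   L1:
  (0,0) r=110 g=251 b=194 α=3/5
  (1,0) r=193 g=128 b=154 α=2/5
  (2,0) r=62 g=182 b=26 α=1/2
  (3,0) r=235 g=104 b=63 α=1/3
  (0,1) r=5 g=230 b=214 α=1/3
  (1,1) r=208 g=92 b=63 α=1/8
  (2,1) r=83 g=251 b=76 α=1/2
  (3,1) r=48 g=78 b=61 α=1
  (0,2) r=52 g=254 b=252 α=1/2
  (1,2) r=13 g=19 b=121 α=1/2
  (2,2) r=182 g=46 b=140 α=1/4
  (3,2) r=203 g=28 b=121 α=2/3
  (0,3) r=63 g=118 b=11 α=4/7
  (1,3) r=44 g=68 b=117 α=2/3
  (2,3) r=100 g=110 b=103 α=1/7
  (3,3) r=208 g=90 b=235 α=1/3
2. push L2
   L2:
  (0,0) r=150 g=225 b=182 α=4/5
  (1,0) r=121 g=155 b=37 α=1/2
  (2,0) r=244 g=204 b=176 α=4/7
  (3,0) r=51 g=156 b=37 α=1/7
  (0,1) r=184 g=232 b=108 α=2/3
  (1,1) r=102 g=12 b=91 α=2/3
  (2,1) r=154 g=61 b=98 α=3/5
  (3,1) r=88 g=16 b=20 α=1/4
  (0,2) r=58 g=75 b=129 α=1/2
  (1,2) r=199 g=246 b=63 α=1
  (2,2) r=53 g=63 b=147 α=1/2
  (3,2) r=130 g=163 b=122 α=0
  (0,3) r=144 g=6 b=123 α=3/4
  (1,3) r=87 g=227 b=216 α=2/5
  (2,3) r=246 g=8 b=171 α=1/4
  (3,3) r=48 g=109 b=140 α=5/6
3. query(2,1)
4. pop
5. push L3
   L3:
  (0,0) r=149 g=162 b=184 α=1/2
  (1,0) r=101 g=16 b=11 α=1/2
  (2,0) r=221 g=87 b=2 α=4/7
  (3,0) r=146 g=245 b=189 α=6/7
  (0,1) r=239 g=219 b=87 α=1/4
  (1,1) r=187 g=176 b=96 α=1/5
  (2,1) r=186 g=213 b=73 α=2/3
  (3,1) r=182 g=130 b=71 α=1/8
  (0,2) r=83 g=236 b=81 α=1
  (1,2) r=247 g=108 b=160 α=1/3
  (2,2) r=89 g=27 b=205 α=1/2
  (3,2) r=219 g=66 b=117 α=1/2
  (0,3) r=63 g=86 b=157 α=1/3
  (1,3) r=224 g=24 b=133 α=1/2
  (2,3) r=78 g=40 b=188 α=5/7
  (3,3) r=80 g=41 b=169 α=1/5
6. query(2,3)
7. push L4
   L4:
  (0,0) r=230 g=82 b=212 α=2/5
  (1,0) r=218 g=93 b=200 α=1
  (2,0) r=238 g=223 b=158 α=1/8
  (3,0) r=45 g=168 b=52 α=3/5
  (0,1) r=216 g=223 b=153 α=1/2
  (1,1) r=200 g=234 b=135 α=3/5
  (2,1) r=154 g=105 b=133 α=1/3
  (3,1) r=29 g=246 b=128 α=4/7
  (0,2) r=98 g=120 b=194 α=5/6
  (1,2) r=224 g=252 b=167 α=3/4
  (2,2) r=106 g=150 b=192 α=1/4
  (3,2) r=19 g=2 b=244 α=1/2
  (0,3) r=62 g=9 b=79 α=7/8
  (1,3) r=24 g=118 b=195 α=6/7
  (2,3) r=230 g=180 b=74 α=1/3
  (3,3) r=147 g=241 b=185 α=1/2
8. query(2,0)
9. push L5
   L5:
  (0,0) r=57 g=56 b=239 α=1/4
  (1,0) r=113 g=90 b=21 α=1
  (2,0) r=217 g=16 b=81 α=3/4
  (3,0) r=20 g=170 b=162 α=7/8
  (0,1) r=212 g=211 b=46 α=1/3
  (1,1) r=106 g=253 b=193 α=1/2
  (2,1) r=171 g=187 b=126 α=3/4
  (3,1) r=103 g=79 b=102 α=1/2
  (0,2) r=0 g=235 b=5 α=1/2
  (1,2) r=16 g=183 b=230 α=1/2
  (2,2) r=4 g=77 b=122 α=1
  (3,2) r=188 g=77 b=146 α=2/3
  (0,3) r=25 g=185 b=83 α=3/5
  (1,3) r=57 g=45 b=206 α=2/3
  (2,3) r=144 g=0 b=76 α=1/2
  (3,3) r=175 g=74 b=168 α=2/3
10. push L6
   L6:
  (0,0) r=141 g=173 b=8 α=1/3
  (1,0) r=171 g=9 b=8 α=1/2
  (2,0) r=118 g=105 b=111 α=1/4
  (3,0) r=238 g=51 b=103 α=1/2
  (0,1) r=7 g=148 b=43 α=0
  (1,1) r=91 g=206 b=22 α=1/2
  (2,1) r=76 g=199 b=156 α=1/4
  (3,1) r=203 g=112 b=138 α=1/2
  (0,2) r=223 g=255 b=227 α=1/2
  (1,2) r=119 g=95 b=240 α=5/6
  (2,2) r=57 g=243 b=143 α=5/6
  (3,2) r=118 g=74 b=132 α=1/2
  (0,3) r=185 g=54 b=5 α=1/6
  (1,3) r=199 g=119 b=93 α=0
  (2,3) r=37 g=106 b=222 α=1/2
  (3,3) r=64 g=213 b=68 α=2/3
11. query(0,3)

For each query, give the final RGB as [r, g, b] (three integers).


(2,1) stack=L1,L2; from [0,0,0]:
L1 α=1/2: [83/2, 251/2, 38]
L2 α=3/5: [109, 434/5, 74]
→ [109, 87, 74]

(2,3) stack=L1,L3; from [0,0,0]:
+L1 (α=1/7) → [100/7, 110/7, 103/7]
+L3 (α=5/7) → [2930/49, 1620/49, 6786/49]
rounded: [60, 33, 138]

(2,0) stack=L1,L3,L4; from [0,0,0]:
L1 α=1/2: [31, 91, 13]
L3 α=4/7: [977/7, 621/7, 47/7]
L4 α=1/8: [1215/8, 211/2, 205/8]
→ [152, 106, 26]

(0,3) stack=L1,L3,L4,L5,L6; from [0,0,0]:
+L1 (α=4/7) → [36, 472/7, 44/7]
+L3 (α=1/3) → [45, 1546/21, 1187/21]
+L4 (α=7/8) → [479/8, 2869/168, 1600/21]
+L5 (α=3/5) → [779/20, 49489/420, 8429/105]
+L6 (α=1/6) → [1519/24, 54025/504, 4267/63]
= [63, 107, 68]


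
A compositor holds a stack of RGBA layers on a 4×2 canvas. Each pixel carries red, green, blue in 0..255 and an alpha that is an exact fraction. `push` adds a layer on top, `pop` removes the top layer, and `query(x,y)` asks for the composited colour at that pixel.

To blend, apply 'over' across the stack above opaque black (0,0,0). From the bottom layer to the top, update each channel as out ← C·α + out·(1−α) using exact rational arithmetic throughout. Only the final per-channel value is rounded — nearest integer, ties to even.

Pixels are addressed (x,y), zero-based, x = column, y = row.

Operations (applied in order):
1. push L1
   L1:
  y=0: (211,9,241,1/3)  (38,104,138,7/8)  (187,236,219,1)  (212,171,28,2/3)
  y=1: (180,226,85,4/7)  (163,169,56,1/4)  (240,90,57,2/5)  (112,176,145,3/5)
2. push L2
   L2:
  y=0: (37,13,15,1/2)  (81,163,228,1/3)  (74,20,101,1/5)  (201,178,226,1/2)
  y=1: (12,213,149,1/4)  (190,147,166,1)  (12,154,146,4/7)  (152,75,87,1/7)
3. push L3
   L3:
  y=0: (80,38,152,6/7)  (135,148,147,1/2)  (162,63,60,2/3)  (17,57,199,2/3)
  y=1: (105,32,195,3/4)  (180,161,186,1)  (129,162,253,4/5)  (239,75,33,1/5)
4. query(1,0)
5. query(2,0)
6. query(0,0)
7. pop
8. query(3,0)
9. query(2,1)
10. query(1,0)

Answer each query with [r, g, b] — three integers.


query (1,0) [L1,L2,L3] — begin 0,0,0
+L1 (α=7/8) → [133/4, 91, 483/4]
+L2 (α=1/3) → [295/6, 115, 313/2]
+L3 (α=1/2) → [1105/12, 263/2, 607/4]
rounded: [92, 132, 152]

query (2,0) [L1,L2,L3] — begin 0,0,0
after L1 α=1: [187, 236, 219]
after L2 α=1/5: [822/5, 964/5, 977/5]
after L3 α=2/3: [814/5, 1594/15, 1577/15]
rounded: [163, 106, 105]

query (0,0) [L1,L2,L3] — begin 0,0,0
L1 α=1/3: [211/3, 3, 241/3]
L2 α=1/2: [161/3, 8, 143/3]
L3 α=6/7: [1601/21, 236/7, 2879/21]
rounded: [76, 34, 137]

(3,0) stack=L1,L2; from [0,0,0]:
after L1 α=2/3: [424/3, 114, 56/3]
after L2 α=1/2: [1027/6, 146, 367/3]
→ [171, 146, 122]

(2,1) stack=L1,L2; from [0,0,0]:
+L1 (α=2/5) → [96, 36, 114/5]
+L2 (α=4/7) → [48, 724/7, 466/5]
→ [48, 103, 93]

query (1,0) [L1,L2] — begin 0,0,0
+L1 (α=7/8) → [133/4, 91, 483/4]
+L2 (α=1/3) → [295/6, 115, 313/2]
= [49, 115, 156]


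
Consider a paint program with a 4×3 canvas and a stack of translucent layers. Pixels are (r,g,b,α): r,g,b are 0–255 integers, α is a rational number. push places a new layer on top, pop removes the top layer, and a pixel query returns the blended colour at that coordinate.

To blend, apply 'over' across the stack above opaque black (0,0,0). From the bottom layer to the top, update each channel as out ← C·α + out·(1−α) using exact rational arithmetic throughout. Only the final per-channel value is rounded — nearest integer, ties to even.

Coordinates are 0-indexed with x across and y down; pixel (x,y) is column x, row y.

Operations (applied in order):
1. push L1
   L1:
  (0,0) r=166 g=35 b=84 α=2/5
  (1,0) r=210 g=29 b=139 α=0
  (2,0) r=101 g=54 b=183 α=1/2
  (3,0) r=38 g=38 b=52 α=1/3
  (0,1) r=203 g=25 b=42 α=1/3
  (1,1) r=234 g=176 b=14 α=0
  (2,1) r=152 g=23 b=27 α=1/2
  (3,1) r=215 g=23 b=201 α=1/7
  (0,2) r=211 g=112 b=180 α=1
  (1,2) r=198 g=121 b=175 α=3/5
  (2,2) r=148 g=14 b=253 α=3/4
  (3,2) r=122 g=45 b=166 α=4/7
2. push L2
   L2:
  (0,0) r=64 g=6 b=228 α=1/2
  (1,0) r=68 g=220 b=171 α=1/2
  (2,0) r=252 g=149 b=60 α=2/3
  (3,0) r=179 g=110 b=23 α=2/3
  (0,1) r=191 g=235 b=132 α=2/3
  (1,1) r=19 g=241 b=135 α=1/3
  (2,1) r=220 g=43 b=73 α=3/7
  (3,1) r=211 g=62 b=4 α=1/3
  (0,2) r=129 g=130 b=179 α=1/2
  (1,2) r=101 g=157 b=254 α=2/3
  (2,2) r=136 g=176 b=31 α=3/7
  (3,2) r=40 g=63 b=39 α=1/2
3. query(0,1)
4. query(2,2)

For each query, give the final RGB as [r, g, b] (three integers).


at x=0,y=1 over L1,L2:
+L1 (α=1/3) → [203/3, 25/3, 14]
+L2 (α=2/3) → [1349/9, 1435/9, 278/3]
rounded: [150, 159, 93]

(2,2) stack=L1,L2; from [0,0,0]:
L1 α=3/4: [111, 21/2, 759/4]
L2 α=3/7: [852/7, 570/7, 852/7]
rounded: [122, 81, 122]


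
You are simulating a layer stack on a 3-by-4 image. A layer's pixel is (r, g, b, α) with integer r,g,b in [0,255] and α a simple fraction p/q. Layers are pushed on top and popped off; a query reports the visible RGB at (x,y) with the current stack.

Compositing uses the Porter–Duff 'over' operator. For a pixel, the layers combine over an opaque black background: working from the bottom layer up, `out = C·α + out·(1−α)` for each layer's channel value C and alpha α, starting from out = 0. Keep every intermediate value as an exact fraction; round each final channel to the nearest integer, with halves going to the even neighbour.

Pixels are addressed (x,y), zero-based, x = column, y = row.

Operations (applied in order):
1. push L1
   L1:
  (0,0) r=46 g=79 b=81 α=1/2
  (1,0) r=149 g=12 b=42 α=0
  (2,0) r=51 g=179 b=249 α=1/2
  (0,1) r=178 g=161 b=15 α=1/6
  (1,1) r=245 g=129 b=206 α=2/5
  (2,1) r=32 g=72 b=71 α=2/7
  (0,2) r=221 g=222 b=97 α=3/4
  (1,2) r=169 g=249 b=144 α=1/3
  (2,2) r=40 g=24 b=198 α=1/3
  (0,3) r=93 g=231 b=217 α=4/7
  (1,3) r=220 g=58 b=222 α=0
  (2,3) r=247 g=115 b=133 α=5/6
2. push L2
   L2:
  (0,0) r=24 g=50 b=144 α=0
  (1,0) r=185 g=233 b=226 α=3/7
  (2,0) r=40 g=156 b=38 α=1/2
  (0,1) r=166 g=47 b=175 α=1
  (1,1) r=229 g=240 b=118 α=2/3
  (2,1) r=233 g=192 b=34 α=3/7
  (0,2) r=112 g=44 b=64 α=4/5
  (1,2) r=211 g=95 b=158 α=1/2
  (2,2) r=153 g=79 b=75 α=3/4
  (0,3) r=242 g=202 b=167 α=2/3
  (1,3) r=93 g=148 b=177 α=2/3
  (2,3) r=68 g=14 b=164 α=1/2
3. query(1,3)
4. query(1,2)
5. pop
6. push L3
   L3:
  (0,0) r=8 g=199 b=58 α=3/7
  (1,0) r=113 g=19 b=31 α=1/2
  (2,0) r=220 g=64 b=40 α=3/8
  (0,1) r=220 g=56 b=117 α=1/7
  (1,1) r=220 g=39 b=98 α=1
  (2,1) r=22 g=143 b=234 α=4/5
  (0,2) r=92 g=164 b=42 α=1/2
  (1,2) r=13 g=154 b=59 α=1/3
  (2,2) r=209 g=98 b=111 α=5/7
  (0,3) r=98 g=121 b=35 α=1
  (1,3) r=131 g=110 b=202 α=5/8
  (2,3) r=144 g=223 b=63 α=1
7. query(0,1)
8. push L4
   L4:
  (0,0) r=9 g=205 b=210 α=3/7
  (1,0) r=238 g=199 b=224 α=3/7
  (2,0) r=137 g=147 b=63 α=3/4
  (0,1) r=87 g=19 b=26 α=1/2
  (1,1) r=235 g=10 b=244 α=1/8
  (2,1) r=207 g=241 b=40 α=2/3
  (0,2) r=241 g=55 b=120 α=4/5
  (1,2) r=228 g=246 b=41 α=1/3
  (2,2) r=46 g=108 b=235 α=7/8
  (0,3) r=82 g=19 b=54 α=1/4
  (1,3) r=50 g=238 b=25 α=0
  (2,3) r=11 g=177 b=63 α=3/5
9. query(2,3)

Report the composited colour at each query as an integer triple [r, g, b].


at x=1,y=3 over L1,L2:
+L1 (α=0) → [0, 0, 0]
+L2 (α=2/3) → [62, 296/3, 118]
rounded: [62, 99, 118]

(1,2) stack=L1,L2; from [0,0,0]:
+L1 (α=1/3) → [169/3, 83, 48]
+L2 (α=1/2) → [401/3, 89, 103]
rounded: [134, 89, 103]

at x=0,y=1 over L1,L3:
+L1 (α=1/6) → [89/3, 161/6, 5/2]
+L3 (α=1/7) → [398/7, 31, 132/7]
= [57, 31, 19]

at x=2,y=3 over L1,L3,L4:
L1 α=5/6: [1235/6, 575/6, 665/6]
L3 α=1: [144, 223, 63]
L4 α=3/5: [321/5, 977/5, 63]
rounded: [64, 195, 63]


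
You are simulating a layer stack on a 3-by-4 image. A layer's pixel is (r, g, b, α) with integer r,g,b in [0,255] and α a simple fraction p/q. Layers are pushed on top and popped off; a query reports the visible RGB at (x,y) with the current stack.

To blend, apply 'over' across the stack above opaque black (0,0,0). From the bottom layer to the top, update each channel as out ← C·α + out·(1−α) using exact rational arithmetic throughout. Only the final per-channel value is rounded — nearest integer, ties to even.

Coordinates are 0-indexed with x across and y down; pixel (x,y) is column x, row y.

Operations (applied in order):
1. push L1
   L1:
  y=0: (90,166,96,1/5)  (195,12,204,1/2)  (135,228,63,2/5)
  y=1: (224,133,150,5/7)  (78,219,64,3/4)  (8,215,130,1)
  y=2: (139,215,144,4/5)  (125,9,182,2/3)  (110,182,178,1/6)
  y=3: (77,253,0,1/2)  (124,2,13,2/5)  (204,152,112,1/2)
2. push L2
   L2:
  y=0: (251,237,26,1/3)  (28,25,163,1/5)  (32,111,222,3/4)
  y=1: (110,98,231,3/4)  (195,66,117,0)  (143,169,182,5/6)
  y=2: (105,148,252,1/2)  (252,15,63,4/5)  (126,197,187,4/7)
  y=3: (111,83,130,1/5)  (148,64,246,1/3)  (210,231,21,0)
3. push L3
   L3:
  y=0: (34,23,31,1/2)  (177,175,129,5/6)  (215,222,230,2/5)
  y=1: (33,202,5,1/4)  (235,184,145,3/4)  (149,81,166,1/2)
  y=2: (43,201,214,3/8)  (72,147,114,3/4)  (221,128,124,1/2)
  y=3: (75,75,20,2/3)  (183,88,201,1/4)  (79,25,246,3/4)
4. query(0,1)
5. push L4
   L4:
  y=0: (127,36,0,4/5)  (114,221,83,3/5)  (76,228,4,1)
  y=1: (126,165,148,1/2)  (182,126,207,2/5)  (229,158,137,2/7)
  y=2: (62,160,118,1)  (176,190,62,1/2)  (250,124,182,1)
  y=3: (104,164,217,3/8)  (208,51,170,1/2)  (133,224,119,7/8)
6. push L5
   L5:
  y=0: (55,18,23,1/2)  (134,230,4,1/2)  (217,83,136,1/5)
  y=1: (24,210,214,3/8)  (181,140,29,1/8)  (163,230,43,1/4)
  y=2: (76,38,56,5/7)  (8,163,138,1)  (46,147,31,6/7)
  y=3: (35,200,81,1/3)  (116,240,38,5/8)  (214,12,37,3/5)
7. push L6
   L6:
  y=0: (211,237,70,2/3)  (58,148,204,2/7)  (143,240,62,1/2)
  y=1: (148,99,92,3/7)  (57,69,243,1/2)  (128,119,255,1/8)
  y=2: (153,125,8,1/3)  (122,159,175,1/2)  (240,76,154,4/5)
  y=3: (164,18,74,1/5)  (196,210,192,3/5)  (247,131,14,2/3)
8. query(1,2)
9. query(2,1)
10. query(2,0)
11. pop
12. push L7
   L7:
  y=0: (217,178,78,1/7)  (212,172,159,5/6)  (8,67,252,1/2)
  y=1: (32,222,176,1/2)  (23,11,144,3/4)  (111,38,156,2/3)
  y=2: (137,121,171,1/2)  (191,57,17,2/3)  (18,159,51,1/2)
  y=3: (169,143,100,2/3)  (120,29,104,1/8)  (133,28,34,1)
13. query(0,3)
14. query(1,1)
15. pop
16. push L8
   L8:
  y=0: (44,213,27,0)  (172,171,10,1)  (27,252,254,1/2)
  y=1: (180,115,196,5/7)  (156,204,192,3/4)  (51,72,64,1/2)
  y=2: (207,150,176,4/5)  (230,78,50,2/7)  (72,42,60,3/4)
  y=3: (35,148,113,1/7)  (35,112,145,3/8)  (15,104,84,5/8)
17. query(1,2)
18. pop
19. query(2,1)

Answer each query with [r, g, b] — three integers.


(0,1) stack=L1,L2,L3; from [0,0,0]:
+L1 (α=5/7) → [160, 95, 750/7]
+L2 (α=3/4) → [245/2, 389/4, 5601/28]
+L3 (α=1/4) → [801/8, 1975/16, 16943/112]
= [100, 123, 151]

query (1,2) [L1,L2,L3,L4,L5,L6] — begin 0,0,0
after L1 α=2/3: [250/3, 6, 364/3]
after L2 α=4/5: [3274/15, 66/5, 224/3]
after L3 α=3/4: [3257/30, 2271/20, 625/6]
after L4 α=1/2: [8537/60, 6071/40, 997/12]
after L5 α=1: [8, 163, 138]
after L6 α=1/2: [65, 161, 313/2]
= [65, 161, 156]

at x=2,y=1 over L1,L2,L3,L4,L5,L6:
+L1 (α=1) → [8, 215, 130]
+L2 (α=5/6) → [241/2, 530/3, 520/3]
+L3 (α=1/2) → [539/4, 773/6, 509/3]
+L4 (α=2/7) → [4527/28, 823/6, 481/3]
+L5 (α=1/4) → [18145/112, 1283/8, 131]
+L6 (α=1/8) → [20193/128, 9933/64, 293/2]
rounded: [158, 155, 146]

at x=2,y=0 over L1,L2,L3,L4,L5,L6:
+L1 (α=2/5) → [54, 456/5, 126/5]
+L2 (α=3/4) → [75/2, 2121/20, 864/5]
+L3 (α=2/5) → [217/2, 15243/100, 4892/25]
+L4 (α=1) → [76, 228, 4]
+L5 (α=1/5) → [521/5, 199, 152/5]
+L6 (α=1/2) → [618/5, 439/2, 231/5]
= [124, 220, 46]

at x=0,y=3 over L1,L2,L3,L4,L5,L7:
after L1 α=1/2: [77/2, 253/2, 0]
after L2 α=1/5: [53, 589/5, 26]
after L3 α=2/3: [203/3, 1339/15, 22]
after L4 α=3/8: [1951/24, 2815/24, 761/8]
after L5 α=1/3: [2371/36, 5215/36, 1085/12]
after L7 α=2/3: [14539/108, 15511/108, 3485/36]
→ [135, 144, 97]

(1,1) stack=L1,L2,L3,L4,L5,L7; from [0,0,0]:
+L1 (α=3/4) → [117/2, 657/4, 48]
+L2 (α=0) → [117/2, 657/4, 48]
+L3 (α=3/4) → [1527/8, 2865/16, 483/4]
+L4 (α=2/5) → [7493/40, 12627/80, 621/4]
+L5 (α=1/8) → [59691/320, 99589/640, 4463/32]
+L7 (α=3/4) → [81771/1280, 120709/2560, 18287/128]
= [64, 47, 143]

(1,2) stack=L1,L2,L3,L4,L5,L8; from [0,0,0]:
after L1 α=2/3: [250/3, 6, 364/3]
after L2 α=4/5: [3274/15, 66/5, 224/3]
after L3 α=3/4: [3257/30, 2271/20, 625/6]
after L4 α=1/2: [8537/60, 6071/40, 997/12]
after L5 α=1: [8, 163, 138]
after L8 α=2/7: [500/7, 971/7, 790/7]
→ [71, 139, 113]

query (2,1) [L1,L2,L3,L4,L5] — begin 0,0,0
after L1 α=1: [8, 215, 130]
after L2 α=5/6: [241/2, 530/3, 520/3]
after L3 α=1/2: [539/4, 773/6, 509/3]
after L4 α=2/7: [4527/28, 823/6, 481/3]
after L5 α=1/4: [18145/112, 1283/8, 131]
→ [162, 160, 131]


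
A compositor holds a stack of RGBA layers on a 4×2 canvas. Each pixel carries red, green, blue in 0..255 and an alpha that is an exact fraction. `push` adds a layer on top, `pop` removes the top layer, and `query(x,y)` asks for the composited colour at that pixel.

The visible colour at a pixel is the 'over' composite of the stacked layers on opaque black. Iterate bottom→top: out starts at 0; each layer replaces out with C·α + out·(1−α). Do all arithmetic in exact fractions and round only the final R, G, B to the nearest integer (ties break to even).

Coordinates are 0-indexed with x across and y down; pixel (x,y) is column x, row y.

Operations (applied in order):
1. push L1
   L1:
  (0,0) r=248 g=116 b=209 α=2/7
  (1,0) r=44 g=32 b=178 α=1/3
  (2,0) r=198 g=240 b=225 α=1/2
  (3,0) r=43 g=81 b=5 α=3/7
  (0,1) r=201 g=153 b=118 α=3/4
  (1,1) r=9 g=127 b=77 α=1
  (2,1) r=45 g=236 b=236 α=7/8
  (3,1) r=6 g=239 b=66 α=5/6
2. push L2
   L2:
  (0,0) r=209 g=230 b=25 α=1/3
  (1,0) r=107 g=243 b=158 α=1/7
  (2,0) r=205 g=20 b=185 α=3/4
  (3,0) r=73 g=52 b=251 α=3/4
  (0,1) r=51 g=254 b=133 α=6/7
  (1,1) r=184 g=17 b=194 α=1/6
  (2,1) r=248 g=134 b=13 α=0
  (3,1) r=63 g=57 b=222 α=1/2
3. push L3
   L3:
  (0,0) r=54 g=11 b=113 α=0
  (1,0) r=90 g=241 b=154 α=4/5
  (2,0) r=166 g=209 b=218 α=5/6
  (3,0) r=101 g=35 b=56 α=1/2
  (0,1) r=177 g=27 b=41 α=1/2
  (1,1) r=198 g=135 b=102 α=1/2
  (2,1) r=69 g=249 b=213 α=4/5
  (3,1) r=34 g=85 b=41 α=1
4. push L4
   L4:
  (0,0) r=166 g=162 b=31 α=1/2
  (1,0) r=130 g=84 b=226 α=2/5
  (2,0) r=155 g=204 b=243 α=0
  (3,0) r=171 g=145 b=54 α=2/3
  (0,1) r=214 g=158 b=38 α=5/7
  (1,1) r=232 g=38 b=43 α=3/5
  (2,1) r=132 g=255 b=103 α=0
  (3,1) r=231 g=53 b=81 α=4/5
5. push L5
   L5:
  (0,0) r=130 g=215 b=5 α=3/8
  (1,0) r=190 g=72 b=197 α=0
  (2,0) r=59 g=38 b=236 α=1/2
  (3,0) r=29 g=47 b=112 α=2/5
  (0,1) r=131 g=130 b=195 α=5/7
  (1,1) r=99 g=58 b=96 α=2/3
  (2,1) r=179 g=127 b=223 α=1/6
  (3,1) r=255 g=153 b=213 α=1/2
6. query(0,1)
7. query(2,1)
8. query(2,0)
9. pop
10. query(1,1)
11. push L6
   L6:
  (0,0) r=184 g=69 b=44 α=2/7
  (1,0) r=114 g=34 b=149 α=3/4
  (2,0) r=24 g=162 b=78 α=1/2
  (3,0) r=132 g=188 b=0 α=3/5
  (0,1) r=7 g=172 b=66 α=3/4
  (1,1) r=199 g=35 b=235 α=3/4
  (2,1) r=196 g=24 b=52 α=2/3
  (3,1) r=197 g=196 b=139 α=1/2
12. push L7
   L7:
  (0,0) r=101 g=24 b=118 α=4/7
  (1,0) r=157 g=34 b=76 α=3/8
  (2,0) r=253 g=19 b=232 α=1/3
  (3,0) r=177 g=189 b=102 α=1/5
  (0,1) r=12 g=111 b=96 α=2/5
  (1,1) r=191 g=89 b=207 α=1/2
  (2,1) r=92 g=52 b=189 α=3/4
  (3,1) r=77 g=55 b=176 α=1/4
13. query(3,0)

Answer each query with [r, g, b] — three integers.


at x=0,y=1 over L1,L2,L3,L4,L5:
L1 α=3/4: [603/4, 459/4, 177/2]
L2 α=6/7: [261/4, 6555/28, 1773/14]
L3 α=1/2: [969/8, 7311/56, 2347/28]
L4 α=5/7: [5249/28, 29431/196, 5007/98]
L5 α=5/7: [14419/98, 93131/686, 52782/343]
= [147, 136, 154]

query (2,1) [L1,L2,L3,L4,L5] — begin 0,0,0
after L1 α=7/8: [315/8, 413/2, 413/2]
after L2 α=0: [315/8, 413/2, 413/2]
after L3 α=4/5: [2523/40, 481/2, 2117/10]
after L4 α=0: [2523/40, 481/2, 2117/10]
after L5 α=1/6: [3955/48, 2659/12, 2563/12]
rounded: [82, 222, 214]

(2,0) stack=L1,L2,L3,L4,L5; from [0,0,0]:
+L1 (α=1/2) → [99, 120, 225/2]
+L2 (α=3/4) → [357/2, 45, 1335/8]
+L3 (α=5/6) → [2017/12, 545/3, 10055/48]
+L4 (α=0) → [2017/12, 545/3, 10055/48]
+L5 (α=1/2) → [2725/24, 659/6, 21383/96]
= [114, 110, 223]

(1,1) stack=L1,L2,L3,L4; from [0,0,0]:
L1 α=1: [9, 127, 77]
L2 α=1/6: [229/6, 326/3, 193/2]
L3 α=1/2: [1417/12, 731/6, 397/4]
L4 α=3/5: [5593/30, 1073/15, 131/2]
→ [186, 72, 66]

(3,0) stack=L1,L2,L3,L4,L6,L7; from [0,0,0]:
L1 α=3/7: [129/7, 243/7, 15/7]
L2 α=3/4: [831/14, 1335/28, 2643/14]
L3 α=1/2: [2245/28, 2315/56, 3427/28]
L4 α=2/3: [11821/84, 6185/56, 6451/84]
L6 α=3/5: [28453/210, 21977/140, 6451/210]
L7 α=1/5: [75491/525, 28592/175, 23612/525]
rounded: [144, 163, 45]


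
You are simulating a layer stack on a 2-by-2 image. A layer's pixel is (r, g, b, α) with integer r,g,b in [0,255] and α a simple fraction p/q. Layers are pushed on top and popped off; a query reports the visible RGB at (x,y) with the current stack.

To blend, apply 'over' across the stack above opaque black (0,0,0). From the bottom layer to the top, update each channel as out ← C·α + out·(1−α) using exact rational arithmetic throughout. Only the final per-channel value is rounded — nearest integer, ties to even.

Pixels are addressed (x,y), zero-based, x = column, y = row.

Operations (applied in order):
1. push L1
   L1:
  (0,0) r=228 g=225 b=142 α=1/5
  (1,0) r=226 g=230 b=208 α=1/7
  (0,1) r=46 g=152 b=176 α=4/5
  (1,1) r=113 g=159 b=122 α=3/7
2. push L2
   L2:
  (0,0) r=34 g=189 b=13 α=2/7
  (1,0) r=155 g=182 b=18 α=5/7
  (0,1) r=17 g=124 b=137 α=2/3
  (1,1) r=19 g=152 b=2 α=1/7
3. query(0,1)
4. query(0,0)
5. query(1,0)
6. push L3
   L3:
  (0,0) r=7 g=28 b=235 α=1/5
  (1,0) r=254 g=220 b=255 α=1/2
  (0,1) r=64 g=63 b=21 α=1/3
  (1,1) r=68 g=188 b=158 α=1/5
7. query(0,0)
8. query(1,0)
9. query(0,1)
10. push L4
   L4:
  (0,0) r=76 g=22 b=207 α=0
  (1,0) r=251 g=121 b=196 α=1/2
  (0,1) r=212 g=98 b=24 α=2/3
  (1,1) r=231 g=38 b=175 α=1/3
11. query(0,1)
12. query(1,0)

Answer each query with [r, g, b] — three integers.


(0,1) stack=L1,L2; from [0,0,0]:
+L1 (α=4/5) → [184/5, 608/5, 704/5]
+L2 (α=2/3) → [118/5, 616/5, 2074/15]
rounded: [24, 123, 138]

(0,0) stack=L1,L2; from [0,0,0]:
+L1 (α=1/5) → [228/5, 45, 142/5]
+L2 (α=2/7) → [296/7, 603/7, 24]
→ [42, 86, 24]

query (1,0) [L1,L2] — begin 0,0,0
+L1 (α=1/7) → [226/7, 230/7, 208/7]
+L2 (α=5/7) → [5877/49, 6830/49, 1046/49]
rounded: [120, 139, 21]

query (0,0) [L1,L2,L3] — begin 0,0,0
after L1 α=1/5: [228/5, 45, 142/5]
after L2 α=2/7: [296/7, 603/7, 24]
after L3 α=1/5: [1233/35, 2608/35, 331/5]
= [35, 75, 66]

query (1,0) [L1,L2,L3] — begin 0,0,0
L1 α=1/7: [226/7, 230/7, 208/7]
L2 α=5/7: [5877/49, 6830/49, 1046/49]
L3 α=1/2: [18323/98, 8805/49, 13541/98]
= [187, 180, 138]

at x=0,y=1 over L1,L2,L3:
+L1 (α=4/5) → [184/5, 608/5, 704/5]
+L2 (α=2/3) → [118/5, 616/5, 2074/15]
+L3 (α=1/3) → [556/15, 1547/15, 4463/45]
= [37, 103, 99]

at x=0,y=1 over L1,L2,L3,L4:
after L1 α=4/5: [184/5, 608/5, 704/5]
after L2 α=2/3: [118/5, 616/5, 2074/15]
after L3 α=1/3: [556/15, 1547/15, 4463/45]
after L4 α=2/3: [6916/45, 4487/45, 6623/135]
rounded: [154, 100, 49]

at x=1,y=0 over L1,L2,L3,L4:
+L1 (α=1/7) → [226/7, 230/7, 208/7]
+L2 (α=5/7) → [5877/49, 6830/49, 1046/49]
+L3 (α=1/2) → [18323/98, 8805/49, 13541/98]
+L4 (α=1/2) → [42921/196, 7367/49, 32749/196]
rounded: [219, 150, 167]


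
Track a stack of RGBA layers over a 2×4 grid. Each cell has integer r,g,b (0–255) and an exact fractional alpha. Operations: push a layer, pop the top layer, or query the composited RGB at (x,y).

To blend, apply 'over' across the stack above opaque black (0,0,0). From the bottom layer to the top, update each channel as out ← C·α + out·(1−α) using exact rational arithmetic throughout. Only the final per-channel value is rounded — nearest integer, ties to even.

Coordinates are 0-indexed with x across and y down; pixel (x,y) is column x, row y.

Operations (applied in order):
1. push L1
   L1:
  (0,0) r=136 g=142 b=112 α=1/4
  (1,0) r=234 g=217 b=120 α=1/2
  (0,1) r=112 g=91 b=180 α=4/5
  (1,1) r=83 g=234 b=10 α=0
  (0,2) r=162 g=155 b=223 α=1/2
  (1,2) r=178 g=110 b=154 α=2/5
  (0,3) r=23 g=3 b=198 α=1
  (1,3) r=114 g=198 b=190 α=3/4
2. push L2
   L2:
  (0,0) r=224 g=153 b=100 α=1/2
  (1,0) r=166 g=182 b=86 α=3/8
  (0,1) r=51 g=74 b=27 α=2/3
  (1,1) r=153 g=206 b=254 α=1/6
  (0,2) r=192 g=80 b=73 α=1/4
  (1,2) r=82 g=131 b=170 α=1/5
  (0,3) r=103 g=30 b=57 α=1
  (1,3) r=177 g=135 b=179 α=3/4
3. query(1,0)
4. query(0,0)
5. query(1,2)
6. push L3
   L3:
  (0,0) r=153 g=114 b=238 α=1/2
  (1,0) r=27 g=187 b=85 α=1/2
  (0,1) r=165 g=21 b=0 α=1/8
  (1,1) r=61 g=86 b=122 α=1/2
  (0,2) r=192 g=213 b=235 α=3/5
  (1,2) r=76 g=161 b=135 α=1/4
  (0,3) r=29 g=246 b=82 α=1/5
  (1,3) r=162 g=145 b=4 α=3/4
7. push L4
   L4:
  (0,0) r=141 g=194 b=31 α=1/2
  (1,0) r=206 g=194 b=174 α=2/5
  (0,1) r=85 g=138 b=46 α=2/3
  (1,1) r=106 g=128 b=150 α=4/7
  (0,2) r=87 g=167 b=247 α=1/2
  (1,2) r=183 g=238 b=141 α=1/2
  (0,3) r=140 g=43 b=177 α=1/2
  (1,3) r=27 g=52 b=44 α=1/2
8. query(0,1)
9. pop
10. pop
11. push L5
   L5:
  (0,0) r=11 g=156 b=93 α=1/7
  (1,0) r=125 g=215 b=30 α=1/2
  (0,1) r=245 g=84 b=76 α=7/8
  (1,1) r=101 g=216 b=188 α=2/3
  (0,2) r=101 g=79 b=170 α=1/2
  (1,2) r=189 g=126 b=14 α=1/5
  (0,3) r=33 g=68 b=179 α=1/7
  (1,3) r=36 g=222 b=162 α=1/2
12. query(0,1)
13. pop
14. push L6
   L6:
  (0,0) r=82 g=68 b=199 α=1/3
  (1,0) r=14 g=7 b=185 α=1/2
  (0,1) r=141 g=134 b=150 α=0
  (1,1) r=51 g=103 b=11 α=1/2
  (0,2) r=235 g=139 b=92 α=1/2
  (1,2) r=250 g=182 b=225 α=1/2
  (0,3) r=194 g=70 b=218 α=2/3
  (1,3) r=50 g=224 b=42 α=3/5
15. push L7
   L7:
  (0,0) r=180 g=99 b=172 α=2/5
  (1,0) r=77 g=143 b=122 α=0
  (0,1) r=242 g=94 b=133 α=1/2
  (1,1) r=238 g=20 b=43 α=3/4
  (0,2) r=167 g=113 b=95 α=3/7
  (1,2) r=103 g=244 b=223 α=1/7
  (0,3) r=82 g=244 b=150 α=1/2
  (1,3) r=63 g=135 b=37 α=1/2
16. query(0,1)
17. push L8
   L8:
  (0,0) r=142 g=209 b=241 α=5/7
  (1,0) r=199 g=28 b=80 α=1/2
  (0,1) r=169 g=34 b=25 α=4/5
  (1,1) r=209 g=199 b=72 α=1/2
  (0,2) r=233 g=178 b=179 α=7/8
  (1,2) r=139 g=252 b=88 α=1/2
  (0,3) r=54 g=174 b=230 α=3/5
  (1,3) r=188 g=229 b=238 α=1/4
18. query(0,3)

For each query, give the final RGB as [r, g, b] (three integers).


query (1,0) [L1,L2] — begin 0,0,0
L1 α=1/2: [117, 217/2, 60]
L2 α=3/8: [1083/8, 2177/16, 279/4]
→ [135, 136, 70]

(0,0) stack=L1,L2; from [0,0,0]:
after L1 α=1/4: [34, 71/2, 28]
after L2 α=1/2: [129, 377/4, 64]
= [129, 94, 64]

(1,2) stack=L1,L2; from [0,0,0]:
after L1 α=2/5: [356/5, 44, 308/5]
after L2 α=1/5: [1834/25, 307/5, 2082/25]
rounded: [73, 61, 83]

(0,1) stack=L1,L2,L3,L4; from [0,0,0]:
L1 α=4/5: [448/5, 364/5, 144]
L2 α=2/3: [958/15, 368/5, 66]
L3 α=1/8: [9181/120, 2681/40, 231/4]
L4 α=2/3: [29581/360, 13721/120, 599/12]
→ [82, 114, 50]

(0,1) stack=L1,L2,L5; from [0,0,0]:
after L1 α=4/5: [448/5, 364/5, 144]
after L2 α=2/3: [958/15, 368/5, 66]
after L5 α=7/8: [26683/120, 827/10, 299/4]
rounded: [222, 83, 75]

query (0,1) [L1,L2,L6,L7] — begin 0,0,0
L1 α=4/5: [448/5, 364/5, 144]
L2 α=2/3: [958/15, 368/5, 66]
L6 α=0: [958/15, 368/5, 66]
L7 α=1/2: [2294/15, 419/5, 199/2]
→ [153, 84, 100]

(0,3) stack=L1,L2,L6,L7,L8; from [0,0,0]:
+L1 (α=1) → [23, 3, 198]
+L2 (α=1) → [103, 30, 57]
+L6 (α=2/3) → [491/3, 170/3, 493/3]
+L7 (α=1/2) → [737/6, 451/3, 943/6]
+L8 (α=3/5) → [1223/15, 2468/15, 3013/15]
rounded: [82, 165, 201]


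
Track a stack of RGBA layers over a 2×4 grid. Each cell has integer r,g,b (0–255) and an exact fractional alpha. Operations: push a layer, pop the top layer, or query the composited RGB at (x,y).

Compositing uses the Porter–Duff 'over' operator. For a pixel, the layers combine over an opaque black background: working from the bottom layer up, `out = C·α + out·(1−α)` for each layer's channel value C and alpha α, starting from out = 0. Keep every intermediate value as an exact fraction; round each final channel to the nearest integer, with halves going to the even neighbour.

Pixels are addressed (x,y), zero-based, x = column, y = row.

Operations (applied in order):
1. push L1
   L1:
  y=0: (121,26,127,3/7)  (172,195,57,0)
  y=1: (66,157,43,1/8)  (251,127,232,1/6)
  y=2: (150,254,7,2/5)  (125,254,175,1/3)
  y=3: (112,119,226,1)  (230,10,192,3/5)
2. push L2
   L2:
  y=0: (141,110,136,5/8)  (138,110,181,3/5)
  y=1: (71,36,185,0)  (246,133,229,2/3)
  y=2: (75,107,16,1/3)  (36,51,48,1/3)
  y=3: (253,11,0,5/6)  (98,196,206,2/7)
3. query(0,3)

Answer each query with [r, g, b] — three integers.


at x=0,y=3 over L1,L2:
+L1 (α=1) → [112, 119, 226]
+L2 (α=5/6) → [459/2, 29, 113/3]
= [230, 29, 38]


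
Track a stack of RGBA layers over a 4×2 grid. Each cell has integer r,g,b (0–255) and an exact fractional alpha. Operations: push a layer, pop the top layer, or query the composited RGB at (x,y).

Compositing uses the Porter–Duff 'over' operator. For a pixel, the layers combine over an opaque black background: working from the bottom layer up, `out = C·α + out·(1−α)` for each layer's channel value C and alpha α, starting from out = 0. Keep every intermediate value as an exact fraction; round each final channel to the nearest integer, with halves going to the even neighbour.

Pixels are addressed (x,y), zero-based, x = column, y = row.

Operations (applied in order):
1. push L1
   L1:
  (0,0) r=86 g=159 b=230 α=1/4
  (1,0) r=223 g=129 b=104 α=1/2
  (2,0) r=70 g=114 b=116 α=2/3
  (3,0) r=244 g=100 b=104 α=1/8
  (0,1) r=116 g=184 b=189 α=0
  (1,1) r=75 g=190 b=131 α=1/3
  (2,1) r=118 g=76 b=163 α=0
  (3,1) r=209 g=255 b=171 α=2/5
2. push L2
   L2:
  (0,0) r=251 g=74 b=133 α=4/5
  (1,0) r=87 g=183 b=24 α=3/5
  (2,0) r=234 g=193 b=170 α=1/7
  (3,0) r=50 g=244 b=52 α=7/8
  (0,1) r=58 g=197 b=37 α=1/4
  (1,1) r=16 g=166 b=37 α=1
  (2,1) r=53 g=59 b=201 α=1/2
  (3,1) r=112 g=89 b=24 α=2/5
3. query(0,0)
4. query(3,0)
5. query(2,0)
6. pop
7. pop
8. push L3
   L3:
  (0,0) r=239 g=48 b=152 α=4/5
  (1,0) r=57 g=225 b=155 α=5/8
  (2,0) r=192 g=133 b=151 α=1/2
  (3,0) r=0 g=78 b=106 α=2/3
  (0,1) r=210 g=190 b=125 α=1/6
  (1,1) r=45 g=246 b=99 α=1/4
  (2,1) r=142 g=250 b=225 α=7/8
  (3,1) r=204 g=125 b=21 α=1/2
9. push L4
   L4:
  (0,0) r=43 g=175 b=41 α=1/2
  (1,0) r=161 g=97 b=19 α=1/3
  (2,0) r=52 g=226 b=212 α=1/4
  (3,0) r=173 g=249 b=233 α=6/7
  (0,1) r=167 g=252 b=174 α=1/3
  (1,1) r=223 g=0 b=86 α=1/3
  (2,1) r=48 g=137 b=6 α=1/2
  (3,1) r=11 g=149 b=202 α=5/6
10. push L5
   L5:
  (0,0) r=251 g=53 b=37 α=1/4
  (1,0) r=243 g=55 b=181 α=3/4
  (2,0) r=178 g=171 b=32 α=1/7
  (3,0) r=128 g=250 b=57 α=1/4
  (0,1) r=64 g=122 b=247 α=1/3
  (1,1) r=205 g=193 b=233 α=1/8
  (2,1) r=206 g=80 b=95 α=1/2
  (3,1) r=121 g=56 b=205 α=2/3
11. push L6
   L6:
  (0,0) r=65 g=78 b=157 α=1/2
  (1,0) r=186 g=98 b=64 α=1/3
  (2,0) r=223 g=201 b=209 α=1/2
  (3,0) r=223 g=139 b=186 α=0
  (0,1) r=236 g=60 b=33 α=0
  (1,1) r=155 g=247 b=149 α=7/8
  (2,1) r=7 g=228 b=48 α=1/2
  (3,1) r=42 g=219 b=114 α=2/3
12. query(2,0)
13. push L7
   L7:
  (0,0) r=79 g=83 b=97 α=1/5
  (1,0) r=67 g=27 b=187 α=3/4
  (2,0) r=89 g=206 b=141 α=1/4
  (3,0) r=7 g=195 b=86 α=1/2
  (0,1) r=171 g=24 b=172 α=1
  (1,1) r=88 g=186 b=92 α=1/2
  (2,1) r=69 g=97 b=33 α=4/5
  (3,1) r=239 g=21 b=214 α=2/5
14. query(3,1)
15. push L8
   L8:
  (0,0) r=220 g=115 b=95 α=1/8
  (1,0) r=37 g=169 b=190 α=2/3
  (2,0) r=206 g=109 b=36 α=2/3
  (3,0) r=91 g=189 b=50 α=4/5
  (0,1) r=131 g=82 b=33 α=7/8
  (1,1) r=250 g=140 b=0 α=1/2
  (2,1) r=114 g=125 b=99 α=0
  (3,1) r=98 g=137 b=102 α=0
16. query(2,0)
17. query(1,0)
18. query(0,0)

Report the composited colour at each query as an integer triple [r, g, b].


(0,0) stack=L1,L2; from [0,0,0]:
+L1 (α=1/4) → [43/2, 159/4, 115/2]
+L2 (α=4/5) → [2051/10, 1343/20, 1179/10]
= [205, 67, 118]

(3,0) stack=L1,L2; from [0,0,0]:
+L1 (α=1/8) → [61/2, 25/2, 13]
+L2 (α=7/8) → [761/16, 3441/16, 377/8]
= [48, 215, 47]

(2,0) stack=L1,L2; from [0,0,0]:
+L1 (α=2/3) → [140/3, 76, 232/3]
+L2 (α=1/7) → [514/7, 649/7, 634/7]
= [73, 93, 91]

at x=2,y=0 over L3,L4,L5,L6:
+L3 (α=1/2) → [96, 133/2, 151/2]
+L4 (α=1/4) → [85, 851/8, 877/8]
+L5 (α=1/7) → [688/7, 3237/28, 2759/28]
+L6 (α=1/2) → [2249/14, 8865/56, 8611/56]
= [161, 158, 154]

(3,1) stack=L3,L4,L5,L6,L7; from [0,0,0]:
L3 α=1/2: [102, 125/2, 21/2]
L4 α=5/6: [157/6, 1615/12, 2041/12]
L5 α=2/3: [1609/18, 2959/36, 6961/36]
L6 α=2/3: [3121/54, 18727/108, 15169/108]
L7 α=2/5: [2345/18, 20239/180, 30577/180]
rounded: [130, 112, 170]

at x=2,y=0 over L3,L4,L5,L6,L7,L8:
+L3 (α=1/2) → [96, 133/2, 151/2]
+L4 (α=1/4) → [85, 851/8, 877/8]
+L5 (α=1/7) → [688/7, 3237/28, 2759/28]
+L6 (α=1/2) → [2249/14, 8865/56, 8611/56]
+L7 (α=1/4) → [7993/56, 38131/224, 33729/224]
+L8 (α=2/3) → [10355/56, 86963/672, 16619/224]
→ [185, 129, 74]

at x=1,y=0 over L3,L4,L5,L6,L7,L8:
L3 α=5/8: [285/8, 1125/8, 775/8]
L4 α=1/3: [929/12, 1513/12, 851/12]
L5 α=3/4: [9677/48, 3493/48, 7367/48]
L6 α=1/3: [14141/72, 5845/72, 8903/72]
L7 α=3/4: [28613/288, 11677/288, 49295/288]
L8 α=2/3: [49925/864, 109021/864, 158735/864]
= [58, 126, 184]

at x=0,y=0 over L3,L4,L5,L6,L7,L8:
L3 α=4/5: [956/5, 192/5, 608/5]
L4 α=1/2: [1171/10, 1067/10, 813/10]
L5 α=1/4: [6023/40, 3731/40, 2809/40]
L6 α=1/2: [8623/80, 6851/80, 9089/80]
L7 α=1/5: [10203/100, 8511/100, 11029/100]
L8 α=1/8: [93421/800, 71077/800, 86703/800]
rounded: [117, 89, 108]


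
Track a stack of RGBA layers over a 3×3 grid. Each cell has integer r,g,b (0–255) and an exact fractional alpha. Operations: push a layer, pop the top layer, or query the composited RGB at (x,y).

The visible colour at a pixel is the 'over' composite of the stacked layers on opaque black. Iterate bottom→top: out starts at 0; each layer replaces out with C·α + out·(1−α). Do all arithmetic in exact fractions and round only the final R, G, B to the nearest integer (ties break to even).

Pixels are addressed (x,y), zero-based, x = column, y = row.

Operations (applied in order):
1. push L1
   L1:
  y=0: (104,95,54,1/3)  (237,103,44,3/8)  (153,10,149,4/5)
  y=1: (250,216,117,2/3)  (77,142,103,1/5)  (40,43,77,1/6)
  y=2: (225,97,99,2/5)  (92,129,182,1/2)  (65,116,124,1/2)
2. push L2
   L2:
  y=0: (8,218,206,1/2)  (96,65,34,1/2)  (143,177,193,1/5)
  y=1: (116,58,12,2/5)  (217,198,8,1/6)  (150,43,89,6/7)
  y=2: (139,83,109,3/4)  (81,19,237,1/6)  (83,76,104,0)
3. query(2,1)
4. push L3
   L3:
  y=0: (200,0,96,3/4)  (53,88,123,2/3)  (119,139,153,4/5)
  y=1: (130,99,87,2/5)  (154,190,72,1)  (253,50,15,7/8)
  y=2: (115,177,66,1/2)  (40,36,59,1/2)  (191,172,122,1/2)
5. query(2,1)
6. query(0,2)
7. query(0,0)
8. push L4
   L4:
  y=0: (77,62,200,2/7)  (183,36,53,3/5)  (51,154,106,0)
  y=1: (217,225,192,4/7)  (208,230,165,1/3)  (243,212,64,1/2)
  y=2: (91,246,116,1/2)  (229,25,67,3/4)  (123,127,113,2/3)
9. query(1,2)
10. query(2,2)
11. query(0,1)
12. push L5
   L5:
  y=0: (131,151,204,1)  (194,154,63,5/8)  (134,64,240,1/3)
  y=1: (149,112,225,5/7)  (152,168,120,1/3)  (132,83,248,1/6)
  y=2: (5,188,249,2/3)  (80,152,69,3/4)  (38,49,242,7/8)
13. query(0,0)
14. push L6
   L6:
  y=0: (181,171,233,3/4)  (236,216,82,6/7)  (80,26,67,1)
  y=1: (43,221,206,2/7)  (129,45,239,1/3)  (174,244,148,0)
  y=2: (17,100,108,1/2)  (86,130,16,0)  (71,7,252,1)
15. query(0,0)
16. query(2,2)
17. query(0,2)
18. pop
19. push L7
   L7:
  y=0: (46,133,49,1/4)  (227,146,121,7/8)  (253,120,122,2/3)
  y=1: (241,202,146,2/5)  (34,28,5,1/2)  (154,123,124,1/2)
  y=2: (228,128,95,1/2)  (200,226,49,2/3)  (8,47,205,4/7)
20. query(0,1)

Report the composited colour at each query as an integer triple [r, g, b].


query (2,1) [L1,L2] — begin 0,0,0
L1 α=1/6: [20/3, 43/6, 77/6]
L2 α=6/7: [2720/21, 1591/42, 3281/42]
→ [130, 38, 78]

(2,1) stack=L1,L2,L3; from [0,0,0]:
+L1 (α=1/6) → [20/3, 43/6, 77/6]
+L2 (α=6/7) → [2720/21, 1591/42, 3281/42]
+L3 (α=7/8) → [39911/168, 16291/336, 7691/336]
rounded: [238, 48, 23]

at x=0,y=2 over L1,L2,L3:
after L1 α=2/5: [90, 194/5, 198/5]
after L2 α=3/4: [507/4, 1439/20, 1833/20]
after L3 α=1/2: [967/8, 4979/40, 3153/40]
= [121, 124, 79]

at x=0,y=0 over L1,L2,L3:
L1 α=1/3: [104/3, 95/3, 18]
L2 α=1/2: [64/3, 749/6, 112]
L3 α=3/4: [466/3, 749/24, 100]
rounded: [155, 31, 100]

(1,2) stack=L1,L2,L3,L4; from [0,0,0]:
after L1 α=1/2: [46, 129/2, 91]
after L2 α=1/6: [311/6, 683/12, 346/3]
after L3 α=1/2: [551/12, 1115/24, 523/6]
after L4 α=3/4: [8795/48, 2915/96, 1729/24]
rounded: [183, 30, 72]

(2,2) stack=L1,L2,L3,L4; from [0,0,0]:
L1 α=1/2: [65/2, 58, 62]
L2 α=0: [65/2, 58, 62]
L3 α=1/2: [447/4, 115, 92]
L4 α=2/3: [477/4, 123, 106]
= [119, 123, 106]

query (0,1) [L1,L2,L3,L4] — begin 0,0,0
after L1 α=2/3: [500/3, 144, 78]
after L2 α=2/5: [732/5, 548/5, 258/5]
after L3 α=2/5: [3496/25, 2634/25, 1644/25]
after L4 α=4/7: [32188/175, 30402/175, 24132/175]
= [184, 174, 138]

query (0,0) [L1,L2,L3,L4,L5] — begin 0,0,0
L1 α=1/3: [104/3, 95/3, 18]
L2 α=1/2: [64/3, 749/6, 112]
L3 α=3/4: [466/3, 749/24, 100]
L4 α=2/7: [2792/21, 6721/168, 900/7]
L5 α=1: [131, 151, 204]
= [131, 151, 204]

(0,0) stack=L1,L2,L3,L4,L5,L6; from [0,0,0]:
L1 α=1/3: [104/3, 95/3, 18]
L2 α=1/2: [64/3, 749/6, 112]
L3 α=3/4: [466/3, 749/24, 100]
L4 α=2/7: [2792/21, 6721/168, 900/7]
L5 α=1: [131, 151, 204]
L6 α=3/4: [337/2, 166, 903/4]
→ [168, 166, 226]

query (2,2) [L1,L2,L3,L4,L5,L6] — begin 0,0,0
L1 α=1/2: [65/2, 58, 62]
L2 α=0: [65/2, 58, 62]
L3 α=1/2: [447/4, 115, 92]
L4 α=2/3: [477/4, 123, 106]
L5 α=7/8: [1541/32, 233/4, 225]
L6 α=1: [71, 7, 252]
→ [71, 7, 252]

(0,2) stack=L1,L2,L3,L4,L5,L6; from [0,0,0]:
L1 α=2/5: [90, 194/5, 198/5]
L2 α=3/4: [507/4, 1439/20, 1833/20]
L3 α=1/2: [967/8, 4979/40, 3153/40]
L4 α=1/2: [1695/16, 14819/80, 7793/80]
L5 α=2/3: [1855/48, 44899/240, 47633/240]
L6 α=1/2: [2671/96, 68899/480, 73553/480]
= [28, 144, 153]

at x=0,y=1 over L1,L2,L3,L4,L5,L7:
+L1 (α=2/3) → [500/3, 144, 78]
+L2 (α=2/5) → [732/5, 548/5, 258/5]
+L3 (α=2/5) → [3496/25, 2634/25, 1644/25]
+L4 (α=4/7) → [32188/175, 30402/175, 24132/175]
+L5 (α=5/7) → [194751/1225, 158804/1225, 245139/1225]
+L7 (α=2/5) → [1174703/6125, 971312/6125, 1093117/6125]
= [192, 159, 178]
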